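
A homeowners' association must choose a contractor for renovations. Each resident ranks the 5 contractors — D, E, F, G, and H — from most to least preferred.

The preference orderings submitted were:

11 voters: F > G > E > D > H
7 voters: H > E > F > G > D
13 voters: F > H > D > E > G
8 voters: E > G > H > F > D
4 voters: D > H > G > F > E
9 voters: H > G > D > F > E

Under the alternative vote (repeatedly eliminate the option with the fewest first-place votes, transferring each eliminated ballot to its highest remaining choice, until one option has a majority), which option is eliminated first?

G

Round 1: F 24, H 16, E 8, D 4, G 0. G has the fewest and is eliminated.
Round 2: F 24, H 16, E 8, D 4. D has the fewest and is eliminated.
Round 3: F 24, H 20, E 8. E has the fewest and is eliminated.
Round 4: H 28, F 24. H has a majority.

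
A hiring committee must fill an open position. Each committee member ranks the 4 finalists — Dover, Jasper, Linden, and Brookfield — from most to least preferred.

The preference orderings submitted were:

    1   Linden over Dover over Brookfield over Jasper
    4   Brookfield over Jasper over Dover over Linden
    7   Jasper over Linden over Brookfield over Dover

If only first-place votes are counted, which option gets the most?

Jasper

First-place vote totals:
  Dover: 0
  Jasper: 7
  Linden: 1
  Brookfield: 4
Jasper has the most first-place votes.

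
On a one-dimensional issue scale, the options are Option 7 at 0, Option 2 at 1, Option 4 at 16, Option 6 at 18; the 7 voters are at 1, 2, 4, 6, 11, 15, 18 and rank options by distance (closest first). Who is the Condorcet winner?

Option 2

With single-peaked preferences on a line, the Condorcet winner is the candidate closest to the median voter.
The median voter (position 6) is closest to Option 2 at 1.
Check: Option 2 vs Option 4 — voters closer to Option 2: 4 of 7.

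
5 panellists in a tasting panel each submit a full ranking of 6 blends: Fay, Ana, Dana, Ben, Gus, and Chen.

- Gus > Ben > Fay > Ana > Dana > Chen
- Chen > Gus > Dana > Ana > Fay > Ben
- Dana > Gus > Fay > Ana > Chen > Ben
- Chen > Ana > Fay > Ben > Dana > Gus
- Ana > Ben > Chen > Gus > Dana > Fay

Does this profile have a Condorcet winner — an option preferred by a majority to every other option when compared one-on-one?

Head-to-head results (5 voters total):
Fay vs Ana: Ana wins 3–2.
Fay vs Dana: Dana wins 3–2.
Fay vs Ben: Fay wins 3–2.
Fay vs Gus: Gus wins 4–1.
Fay vs Chen: Chen wins 3–2.
Ana vs Dana: Ana wins 3–2.
Ana vs Ben: Ana wins 4–1.
Ana vs Gus: Gus wins 3–2.
Ana vs Chen: Ana wins 3–2.
Dana vs Ben: Ben wins 3–2.
Dana vs Gus: Gus wins 3–2.
Dana vs Chen: Chen wins 3–2.
Ben vs Gus: Gus wins 3–2.
Ben vs Chen: Chen wins 3–2.
Gus vs Chen: Chen wins 3–2.
No candidate beats all others: Fay beats Ben beats Dana beats Fay, a majority cycle.

No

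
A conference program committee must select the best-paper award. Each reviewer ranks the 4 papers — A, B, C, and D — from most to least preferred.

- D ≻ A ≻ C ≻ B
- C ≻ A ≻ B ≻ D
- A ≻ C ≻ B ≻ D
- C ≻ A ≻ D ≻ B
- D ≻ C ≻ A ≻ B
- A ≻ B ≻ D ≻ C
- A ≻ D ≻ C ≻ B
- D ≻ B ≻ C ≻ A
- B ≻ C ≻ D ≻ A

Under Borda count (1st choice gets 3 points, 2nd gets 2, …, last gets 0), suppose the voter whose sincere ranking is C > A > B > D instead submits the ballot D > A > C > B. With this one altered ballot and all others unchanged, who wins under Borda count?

Borda totals with the altered ballot: A 16, B 8, C 13, D 17.
The switch changes the winner from A to D.

D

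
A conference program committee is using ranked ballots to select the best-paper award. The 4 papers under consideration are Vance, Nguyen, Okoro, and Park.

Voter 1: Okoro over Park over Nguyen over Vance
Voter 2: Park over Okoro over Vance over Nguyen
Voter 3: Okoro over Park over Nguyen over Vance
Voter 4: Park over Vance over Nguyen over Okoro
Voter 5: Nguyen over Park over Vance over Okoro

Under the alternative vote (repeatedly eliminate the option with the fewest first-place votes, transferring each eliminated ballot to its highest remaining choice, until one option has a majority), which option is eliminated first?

Round 1: Okoro 2, Park 2, Nguyen 1, Vance 0. Vance has the fewest and is eliminated.
Round 2: Okoro 2, Park 2, Nguyen 1. Nguyen has the fewest and is eliminated.
Round 3: Park 3, Okoro 2. Park has a majority.

Vance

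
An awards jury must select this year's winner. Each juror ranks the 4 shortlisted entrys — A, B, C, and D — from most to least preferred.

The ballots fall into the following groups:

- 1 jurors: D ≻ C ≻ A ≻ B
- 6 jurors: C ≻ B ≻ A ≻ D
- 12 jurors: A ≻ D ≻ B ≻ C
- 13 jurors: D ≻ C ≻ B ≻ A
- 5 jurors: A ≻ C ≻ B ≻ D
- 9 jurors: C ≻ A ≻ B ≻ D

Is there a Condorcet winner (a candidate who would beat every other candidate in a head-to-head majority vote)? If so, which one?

Head-to-head results (46 voters total):
A vs B: A wins 27–19.
A vs C: C wins 29–17.
A vs D: A wins 32–14.
B vs C: C wins 34–12.
B vs D: D wins 26–20.
C vs D: D wins 26–20.
No candidate beats all others: A beats D beats C beats A, a majority cycle.

There is no Condorcet winner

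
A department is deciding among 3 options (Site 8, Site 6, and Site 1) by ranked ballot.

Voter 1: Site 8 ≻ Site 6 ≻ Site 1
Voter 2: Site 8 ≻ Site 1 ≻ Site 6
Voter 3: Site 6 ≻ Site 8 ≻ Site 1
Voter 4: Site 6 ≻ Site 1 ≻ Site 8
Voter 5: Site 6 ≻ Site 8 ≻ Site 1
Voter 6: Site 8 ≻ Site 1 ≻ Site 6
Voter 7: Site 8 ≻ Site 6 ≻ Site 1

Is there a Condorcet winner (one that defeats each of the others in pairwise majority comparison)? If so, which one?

Site 8

Head-to-head results (7 voters total):
Site 8 vs Site 6: Site 8 wins 4–3.
Site 8 vs Site 1: Site 8 wins 6–1.
Site 6 vs Site 1: Site 6 wins 5–2.
Site 8 beats each rival — Site 6 (4–3), Site 1 (6–1) — so Site 8 is the Condorcet winner.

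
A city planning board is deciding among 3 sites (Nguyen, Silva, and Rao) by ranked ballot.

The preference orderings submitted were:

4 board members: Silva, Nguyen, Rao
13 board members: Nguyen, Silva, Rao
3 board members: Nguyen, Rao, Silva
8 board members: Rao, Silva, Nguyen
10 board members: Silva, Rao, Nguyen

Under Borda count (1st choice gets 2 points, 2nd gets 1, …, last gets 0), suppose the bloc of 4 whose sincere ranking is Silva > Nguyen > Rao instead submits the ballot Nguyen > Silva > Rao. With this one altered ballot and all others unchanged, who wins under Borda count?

Silva

Borda totals with the altered ballot: Nguyen 40, Silva 45, Rao 29.
The winner is unchanged: still Silva.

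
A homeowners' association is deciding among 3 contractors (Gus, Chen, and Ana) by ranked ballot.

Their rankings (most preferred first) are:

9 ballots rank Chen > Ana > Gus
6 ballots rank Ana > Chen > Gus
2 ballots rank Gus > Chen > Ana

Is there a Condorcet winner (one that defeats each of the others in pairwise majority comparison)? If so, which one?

Head-to-head results (17 voters total):
Gus vs Chen: Chen wins 15–2.
Gus vs Ana: Ana wins 15–2.
Chen vs Ana: Chen wins 11–6.
Chen beats each rival — Gus (15–2), Ana (11–6) — so Chen is the Condorcet winner.

Chen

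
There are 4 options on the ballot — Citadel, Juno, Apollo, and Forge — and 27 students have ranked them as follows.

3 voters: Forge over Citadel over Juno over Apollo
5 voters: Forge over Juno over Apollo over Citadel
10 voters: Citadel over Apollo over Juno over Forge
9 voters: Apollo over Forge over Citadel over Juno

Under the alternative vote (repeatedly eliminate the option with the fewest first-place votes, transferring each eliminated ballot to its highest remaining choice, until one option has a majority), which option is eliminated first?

Juno

Round 1: Citadel 10, Apollo 9, Forge 8, Juno 0. Juno has the fewest and is eliminated.
Round 2: Citadel 10, Apollo 9, Forge 8. Forge has the fewest and is eliminated.
Round 3: Apollo 14, Citadel 13. Apollo has a majority.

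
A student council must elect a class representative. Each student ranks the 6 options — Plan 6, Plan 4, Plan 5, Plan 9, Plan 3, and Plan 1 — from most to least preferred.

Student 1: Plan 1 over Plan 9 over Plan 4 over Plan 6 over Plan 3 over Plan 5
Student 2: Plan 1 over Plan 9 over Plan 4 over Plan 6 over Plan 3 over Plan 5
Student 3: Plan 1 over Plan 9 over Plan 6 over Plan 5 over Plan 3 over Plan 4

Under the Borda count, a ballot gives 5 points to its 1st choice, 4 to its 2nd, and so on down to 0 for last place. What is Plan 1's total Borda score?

15

Borda scores:
  Plan 6: 2 + 2 + 3 = 7
  Plan 4: 3 + 3 + 0 = 6
  Plan 5: 0 + 0 + 2 = 2
  Plan 9: 4 + 4 + 4 = 12
  Plan 3: 1 + 1 + 1 = 3
  Plan 1: 5 + 5 + 5 = 15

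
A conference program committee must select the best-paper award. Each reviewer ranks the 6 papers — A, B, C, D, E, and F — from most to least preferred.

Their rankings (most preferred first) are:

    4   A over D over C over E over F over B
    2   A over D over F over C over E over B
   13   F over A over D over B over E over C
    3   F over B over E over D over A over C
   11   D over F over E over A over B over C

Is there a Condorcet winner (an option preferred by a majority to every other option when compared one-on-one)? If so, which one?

Head-to-head results (33 voters total):
A vs B: A wins 30–3.
A vs C: A wins 33–0.
A vs D: A wins 19–14.
A vs E: A wins 19–14.
A vs F: F wins 27–6.
B vs C: B wins 27–6.
B vs D: D wins 30–3.
B vs E: E wins 17–16.
B vs F: F wins 33–0.
C vs D: D wins 33–0.
C vs E: E wins 27–6.
C vs F: F wins 29–4.
D vs E: D wins 30–3.
D vs F: D wins 17–16.
E vs F: F wins 29–4.
No candidate beats all others: A beats D beats F beats A, a majority cycle.

No Condorcet winner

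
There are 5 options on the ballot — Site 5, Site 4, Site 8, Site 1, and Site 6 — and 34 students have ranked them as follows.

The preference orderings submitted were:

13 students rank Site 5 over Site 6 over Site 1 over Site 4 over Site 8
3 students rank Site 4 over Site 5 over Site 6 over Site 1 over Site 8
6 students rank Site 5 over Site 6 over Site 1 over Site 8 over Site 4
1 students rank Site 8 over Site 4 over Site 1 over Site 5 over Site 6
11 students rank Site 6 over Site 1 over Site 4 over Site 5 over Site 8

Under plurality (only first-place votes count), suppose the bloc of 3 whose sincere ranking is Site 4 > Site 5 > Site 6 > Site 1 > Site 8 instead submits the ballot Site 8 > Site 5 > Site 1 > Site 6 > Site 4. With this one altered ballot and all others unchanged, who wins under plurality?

Site 5

First-place totals with the altered ballot: Site 5 19, Site 4 0, Site 8 4, Site 1 0, Site 6 11.
The winner is unchanged: still Site 5.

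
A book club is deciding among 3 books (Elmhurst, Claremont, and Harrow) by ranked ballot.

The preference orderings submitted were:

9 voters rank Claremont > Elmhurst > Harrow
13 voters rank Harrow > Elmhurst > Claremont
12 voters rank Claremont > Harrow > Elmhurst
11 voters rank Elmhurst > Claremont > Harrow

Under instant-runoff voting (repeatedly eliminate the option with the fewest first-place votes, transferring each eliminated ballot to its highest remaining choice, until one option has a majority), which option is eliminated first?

Elmhurst

Round 1: Claremont 21, Harrow 13, Elmhurst 11. Elmhurst has the fewest and is eliminated.
Round 2: Claremont 32, Harrow 13. Claremont has a majority.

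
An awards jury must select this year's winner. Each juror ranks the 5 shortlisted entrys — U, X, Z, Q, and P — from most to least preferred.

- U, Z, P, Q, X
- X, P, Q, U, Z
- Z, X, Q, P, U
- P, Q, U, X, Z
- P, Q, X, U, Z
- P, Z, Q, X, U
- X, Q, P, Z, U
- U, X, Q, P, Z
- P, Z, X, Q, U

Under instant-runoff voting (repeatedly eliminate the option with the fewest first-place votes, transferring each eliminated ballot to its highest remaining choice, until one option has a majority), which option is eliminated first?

Round 1: P 4, U 2, X 2, Z 1, Q 0. Q has the fewest and is eliminated.
Round 2: P 4, U 2, X 2, Z 1. Z has the fewest and is eliminated.
Round 3: P 4, X 3, U 2. U has the fewest and is eliminated.
Round 4: P 5, X 4. P has a majority.

Q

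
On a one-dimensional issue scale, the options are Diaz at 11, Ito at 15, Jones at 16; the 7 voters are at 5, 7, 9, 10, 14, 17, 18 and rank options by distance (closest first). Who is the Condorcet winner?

With single-peaked preferences on a line, the Condorcet winner is the candidate closest to the median voter.
The median voter (position 10) is closest to Diaz at 11.
Check: Diaz vs Ito — voters closer to Diaz: 4 of 7.

Diaz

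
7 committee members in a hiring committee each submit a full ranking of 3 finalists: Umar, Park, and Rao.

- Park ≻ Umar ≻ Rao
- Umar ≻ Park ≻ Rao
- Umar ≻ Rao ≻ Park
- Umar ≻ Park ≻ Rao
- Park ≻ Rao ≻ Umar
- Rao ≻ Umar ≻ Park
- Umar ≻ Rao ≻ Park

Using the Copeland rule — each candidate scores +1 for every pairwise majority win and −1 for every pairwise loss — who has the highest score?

Pairwise results:
  Umar vs Park: Umar wins 5–2.
  Umar vs Rao: Umar wins 5–2.
  Park vs Rao: Park wins 4–3.
Copeland scores (wins − losses):
  Umar: 2 − 0 = 2
  Park: 1 − 1 = 0
  Rao: 0 − 2 = -2
Umar has the best Copeland score.

Umar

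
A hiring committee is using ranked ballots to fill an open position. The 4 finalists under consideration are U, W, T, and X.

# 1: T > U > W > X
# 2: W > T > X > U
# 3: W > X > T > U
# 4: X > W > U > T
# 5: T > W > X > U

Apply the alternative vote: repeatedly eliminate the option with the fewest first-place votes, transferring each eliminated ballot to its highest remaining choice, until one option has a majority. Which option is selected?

Round 1: W 2, T 2, X 1, U 0. U has the fewest and is eliminated.
Round 2: W 2, T 2, X 1. X has the fewest and is eliminated.
Round 3: W 3, T 2. W has a majority.

W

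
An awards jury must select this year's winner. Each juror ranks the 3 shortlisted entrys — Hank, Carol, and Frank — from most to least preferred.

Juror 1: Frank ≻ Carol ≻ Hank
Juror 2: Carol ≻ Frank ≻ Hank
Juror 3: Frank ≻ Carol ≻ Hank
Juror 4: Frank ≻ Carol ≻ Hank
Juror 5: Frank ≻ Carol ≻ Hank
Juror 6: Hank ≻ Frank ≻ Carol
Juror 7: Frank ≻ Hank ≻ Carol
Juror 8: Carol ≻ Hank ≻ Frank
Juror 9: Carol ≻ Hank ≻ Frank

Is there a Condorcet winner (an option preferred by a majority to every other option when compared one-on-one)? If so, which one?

Head-to-head results (9 voters total):
Hank vs Carol: Carol wins 7–2.
Hank vs Frank: Frank wins 6–3.
Carol vs Frank: Frank wins 6–3.
Frank beats each rival — Hank (6–3), Carol (6–3) — so Frank is the Condorcet winner.

Frank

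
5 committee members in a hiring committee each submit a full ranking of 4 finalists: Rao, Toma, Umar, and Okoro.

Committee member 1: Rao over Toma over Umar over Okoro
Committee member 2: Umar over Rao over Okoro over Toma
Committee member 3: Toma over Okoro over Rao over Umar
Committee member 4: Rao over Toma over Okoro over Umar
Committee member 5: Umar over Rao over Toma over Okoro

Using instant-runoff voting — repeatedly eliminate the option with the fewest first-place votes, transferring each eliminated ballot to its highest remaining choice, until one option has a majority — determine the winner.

Rao

Round 1: Rao 2, Umar 2, Toma 1, Okoro 0. Okoro has the fewest and is eliminated.
Round 2: Rao 2, Umar 2, Toma 1. Toma has the fewest and is eliminated.
Round 3: Rao 3, Umar 2. Rao has a majority.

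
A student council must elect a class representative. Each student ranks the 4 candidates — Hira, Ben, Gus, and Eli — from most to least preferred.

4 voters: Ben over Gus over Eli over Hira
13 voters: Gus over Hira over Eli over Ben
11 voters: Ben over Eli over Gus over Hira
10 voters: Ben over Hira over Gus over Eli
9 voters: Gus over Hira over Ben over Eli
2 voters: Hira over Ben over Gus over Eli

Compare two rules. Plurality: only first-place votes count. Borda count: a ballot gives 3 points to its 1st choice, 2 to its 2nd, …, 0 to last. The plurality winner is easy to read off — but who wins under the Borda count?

Gus

Plurality first-place counts: Hira 2, Ben 25, Gus 22, Eli 0 → Ben.
Borda totals: Hira 70, Ben 88, Gus 97, Eli 39 → Gus.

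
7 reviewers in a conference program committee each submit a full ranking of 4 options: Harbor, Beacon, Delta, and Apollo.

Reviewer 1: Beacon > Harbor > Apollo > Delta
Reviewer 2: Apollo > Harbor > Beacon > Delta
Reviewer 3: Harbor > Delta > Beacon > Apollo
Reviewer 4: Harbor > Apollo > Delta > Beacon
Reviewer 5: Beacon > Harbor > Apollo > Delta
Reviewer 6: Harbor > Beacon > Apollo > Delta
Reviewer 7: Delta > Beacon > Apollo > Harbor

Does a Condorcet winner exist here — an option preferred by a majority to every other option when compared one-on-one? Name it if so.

Harbor

Head-to-head results (7 voters total):
Harbor vs Beacon: Harbor wins 4–3.
Harbor vs Delta: Harbor wins 6–1.
Harbor vs Apollo: Harbor wins 5–2.
Beacon vs Delta: Beacon wins 4–3.
Beacon vs Apollo: Beacon wins 5–2.
Delta vs Apollo: Apollo wins 5–2.
Harbor beats each rival — Beacon (4–3), Delta (6–1), Apollo (5–2) — so Harbor is the Condorcet winner.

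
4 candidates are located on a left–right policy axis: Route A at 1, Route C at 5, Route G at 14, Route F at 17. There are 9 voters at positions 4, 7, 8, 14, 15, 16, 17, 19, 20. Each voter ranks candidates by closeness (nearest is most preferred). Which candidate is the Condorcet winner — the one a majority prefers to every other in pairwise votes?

With single-peaked preferences on a line, the Condorcet winner is the candidate closest to the median voter.
The median voter (position 15) is closest to Route G at 14.
Check: Route G vs Route A — voters closer to Route G: 7 of 9.

Route G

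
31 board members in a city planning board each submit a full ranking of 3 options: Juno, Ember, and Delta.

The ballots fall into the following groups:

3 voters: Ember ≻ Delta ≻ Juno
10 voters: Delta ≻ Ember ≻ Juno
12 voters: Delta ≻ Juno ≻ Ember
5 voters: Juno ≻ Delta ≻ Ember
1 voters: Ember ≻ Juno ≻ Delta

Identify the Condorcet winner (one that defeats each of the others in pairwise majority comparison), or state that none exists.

Delta

Head-to-head results (31 voters total):
Juno vs Ember: Juno wins 17–14.
Juno vs Delta: Delta wins 25–6.
Ember vs Delta: Delta wins 27–4.
Delta beats each rival — Juno (25–6), Ember (27–4) — so Delta is the Condorcet winner.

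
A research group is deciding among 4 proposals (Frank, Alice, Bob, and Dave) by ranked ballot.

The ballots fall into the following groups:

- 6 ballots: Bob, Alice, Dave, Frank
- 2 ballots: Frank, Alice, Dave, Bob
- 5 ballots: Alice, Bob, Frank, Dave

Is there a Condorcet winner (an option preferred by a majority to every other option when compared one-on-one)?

Yes

Head-to-head results (13 voters total):
Frank vs Alice: Alice wins 11–2.
Frank vs Bob: Bob wins 11–2.
Frank vs Dave: Frank wins 7–6.
Alice vs Bob: Alice wins 7–6.
Alice vs Dave: Alice wins 13–0.
Bob vs Dave: Bob wins 11–2.
Alice beats each rival — Frank (11–2), Bob (7–6), Dave (13–0) — so Alice is the Condorcet winner.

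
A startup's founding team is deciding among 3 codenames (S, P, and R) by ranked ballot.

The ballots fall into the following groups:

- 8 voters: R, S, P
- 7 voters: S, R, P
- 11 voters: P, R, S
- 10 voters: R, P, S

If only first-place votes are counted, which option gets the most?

First-place vote totals:
  S: 7
  P: 11
  R: 18
R has the most first-place votes.

R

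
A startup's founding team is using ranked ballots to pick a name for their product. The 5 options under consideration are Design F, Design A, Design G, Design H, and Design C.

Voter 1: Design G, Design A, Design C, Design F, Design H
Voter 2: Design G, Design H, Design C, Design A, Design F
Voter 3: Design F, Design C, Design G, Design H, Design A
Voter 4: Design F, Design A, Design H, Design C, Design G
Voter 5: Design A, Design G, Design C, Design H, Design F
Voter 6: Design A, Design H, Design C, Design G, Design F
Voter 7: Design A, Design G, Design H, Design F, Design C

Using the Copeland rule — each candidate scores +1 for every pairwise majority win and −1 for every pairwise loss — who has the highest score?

Design A

Pairwise results:
  Design F vs Design A: Design A wins 5–2.
  Design F vs Design G: Design G wins 5–2.
  Design F vs Design H: Design H wins 4–3.
  Design F vs Design C: Design C wins 4–3.
  Design A vs Design G: Design A wins 4–3.
  Design A vs Design H: Design A wins 5–2.
  Design A vs Design C: Design A wins 5–2.
  Design G vs Design H: Design G wins 5–2.
  Design G vs Design C: Design G wins 4–3.
  Design H vs Design C: Design H wins 4–3.
Copeland scores (wins − losses):
  Design F: 0 − 4 = -4
  Design A: 4 − 0 = 4
  Design G: 3 − 1 = 2
  Design H: 2 − 2 = 0
  Design C: 1 − 3 = -2
Design A has the best Copeland score.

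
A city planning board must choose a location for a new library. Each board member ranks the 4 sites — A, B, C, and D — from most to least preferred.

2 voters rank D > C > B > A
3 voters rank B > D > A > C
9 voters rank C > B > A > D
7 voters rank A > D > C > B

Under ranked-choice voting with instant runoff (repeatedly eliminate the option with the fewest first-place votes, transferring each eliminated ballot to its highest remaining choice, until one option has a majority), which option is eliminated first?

D

Round 1: C 9, A 7, B 3, D 2. D has the fewest and is eliminated.
Round 2: C 11, A 7, B 3. C has a majority.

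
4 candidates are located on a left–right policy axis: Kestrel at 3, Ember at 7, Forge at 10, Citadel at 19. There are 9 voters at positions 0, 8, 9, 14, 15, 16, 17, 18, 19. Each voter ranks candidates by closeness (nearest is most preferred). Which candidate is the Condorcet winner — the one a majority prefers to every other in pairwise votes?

Citadel

With single-peaked preferences on a line, the Condorcet winner is the candidate closest to the median voter.
The median voter (position 15) is closest to Citadel at 19.
Check: Citadel vs Kestrel — voters closer to Citadel: 6 of 9.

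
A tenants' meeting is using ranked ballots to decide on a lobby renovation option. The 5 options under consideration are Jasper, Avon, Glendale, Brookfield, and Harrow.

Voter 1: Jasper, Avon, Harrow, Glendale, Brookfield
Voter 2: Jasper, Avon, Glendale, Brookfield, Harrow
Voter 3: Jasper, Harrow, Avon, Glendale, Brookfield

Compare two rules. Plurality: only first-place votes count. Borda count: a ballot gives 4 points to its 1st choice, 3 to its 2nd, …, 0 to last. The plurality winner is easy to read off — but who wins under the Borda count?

Plurality first-place counts: Jasper 3, Avon 0, Glendale 0, Brookfield 0, Harrow 0 → Jasper.
Borda totals: Jasper 12, Avon 8, Glendale 4, Brookfield 1, Harrow 5 → Jasper.

Jasper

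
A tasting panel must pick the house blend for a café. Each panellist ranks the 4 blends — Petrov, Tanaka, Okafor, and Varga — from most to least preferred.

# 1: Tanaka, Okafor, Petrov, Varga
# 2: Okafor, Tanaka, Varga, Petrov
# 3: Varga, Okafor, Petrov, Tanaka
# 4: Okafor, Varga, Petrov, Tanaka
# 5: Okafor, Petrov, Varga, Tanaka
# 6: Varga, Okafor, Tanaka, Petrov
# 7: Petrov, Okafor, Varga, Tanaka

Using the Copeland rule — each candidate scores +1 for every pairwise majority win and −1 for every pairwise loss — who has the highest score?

Okafor

Pairwise results:
  Petrov vs Tanaka: Petrov wins 4–3.
  Petrov vs Okafor: Okafor wins 6–1.
  Petrov vs Varga: Varga wins 4–3.
  Tanaka vs Okafor: Okafor wins 6–1.
  Tanaka vs Varga: Varga wins 5–2.
  Okafor vs Varga: Okafor wins 5–2.
Copeland scores (wins − losses):
  Petrov: 1 − 2 = -1
  Tanaka: 0 − 3 = -3
  Okafor: 3 − 0 = 3
  Varga: 2 − 1 = 1
Okafor has the best Copeland score.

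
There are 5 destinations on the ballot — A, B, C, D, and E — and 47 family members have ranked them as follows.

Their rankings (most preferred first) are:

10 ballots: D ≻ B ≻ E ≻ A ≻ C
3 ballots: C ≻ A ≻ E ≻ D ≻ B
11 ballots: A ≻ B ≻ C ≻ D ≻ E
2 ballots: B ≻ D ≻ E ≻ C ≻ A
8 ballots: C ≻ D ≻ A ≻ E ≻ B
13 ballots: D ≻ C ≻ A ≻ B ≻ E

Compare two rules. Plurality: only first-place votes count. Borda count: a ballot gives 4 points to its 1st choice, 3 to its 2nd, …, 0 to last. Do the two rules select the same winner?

Plurality first-place counts: A 11, B 2, C 11, D 23, E 0 → D.
Borda totals: A 105, B 84, C 107, D 136, E 38 → D.
The two rules agree on D.

Yes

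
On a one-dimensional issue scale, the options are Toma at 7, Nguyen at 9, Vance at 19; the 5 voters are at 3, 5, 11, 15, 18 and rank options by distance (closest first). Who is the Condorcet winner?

With single-peaked preferences on a line, the Condorcet winner is the candidate closest to the median voter.
The median voter (position 11) is closest to Nguyen at 9.
Check: Nguyen vs Vance — voters closer to Nguyen: 3 of 5.

Nguyen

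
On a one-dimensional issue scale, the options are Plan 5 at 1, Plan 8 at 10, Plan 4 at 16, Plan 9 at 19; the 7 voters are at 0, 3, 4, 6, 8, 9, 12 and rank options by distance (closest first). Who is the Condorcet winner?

With single-peaked preferences on a line, the Condorcet winner is the candidate closest to the median voter.
The median voter (position 6) is closest to Plan 8 at 10.
Check: Plan 8 vs Plan 4 — voters closer to Plan 8: 7 of 7.

Plan 8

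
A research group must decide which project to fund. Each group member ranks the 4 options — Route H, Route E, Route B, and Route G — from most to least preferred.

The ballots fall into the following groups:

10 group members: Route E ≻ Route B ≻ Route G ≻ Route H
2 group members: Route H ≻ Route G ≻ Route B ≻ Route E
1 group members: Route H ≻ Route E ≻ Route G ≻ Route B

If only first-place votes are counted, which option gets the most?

First-place vote totals:
  Route H: 3
  Route E: 10
  Route B: 0
  Route G: 0
Route E has the most first-place votes.

Route E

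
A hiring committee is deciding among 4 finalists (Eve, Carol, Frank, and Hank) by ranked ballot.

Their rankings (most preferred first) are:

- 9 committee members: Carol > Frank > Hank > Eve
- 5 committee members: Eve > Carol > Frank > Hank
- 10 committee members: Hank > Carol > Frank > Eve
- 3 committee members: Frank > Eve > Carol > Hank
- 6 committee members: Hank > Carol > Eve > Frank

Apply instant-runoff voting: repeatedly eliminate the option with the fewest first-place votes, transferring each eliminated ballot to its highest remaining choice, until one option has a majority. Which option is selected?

Round 1: Hank 16, Carol 9, Eve 5, Frank 3. Frank has the fewest and is eliminated.
Round 2: Hank 16, Carol 9, Eve 8. Eve has the fewest and is eliminated.
Round 3: Carol 17, Hank 16. Carol has a majority.

Carol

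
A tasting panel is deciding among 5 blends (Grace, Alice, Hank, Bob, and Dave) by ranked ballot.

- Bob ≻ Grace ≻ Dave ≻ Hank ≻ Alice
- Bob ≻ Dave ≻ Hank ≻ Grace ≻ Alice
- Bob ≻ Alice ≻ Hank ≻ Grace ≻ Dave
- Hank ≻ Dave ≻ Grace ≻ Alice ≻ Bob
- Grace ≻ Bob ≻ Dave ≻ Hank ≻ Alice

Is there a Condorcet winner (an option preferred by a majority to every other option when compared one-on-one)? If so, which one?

Bob

Head-to-head results (5 voters total):
Grace vs Alice: Grace wins 4–1.
Grace vs Hank: Hank wins 3–2.
Grace vs Bob: Bob wins 3–2.
Grace vs Dave: Grace wins 3–2.
Alice vs Hank: Hank wins 4–1.
Alice vs Bob: Bob wins 4–1.
Alice vs Dave: Dave wins 4–1.
Hank vs Bob: Bob wins 4–1.
Hank vs Dave: Dave wins 3–2.
Bob vs Dave: Bob wins 4–1.
Bob beats each rival — Grace (3–2), Alice (4–1), Hank (4–1), Dave (4–1) — so Bob is the Condorcet winner.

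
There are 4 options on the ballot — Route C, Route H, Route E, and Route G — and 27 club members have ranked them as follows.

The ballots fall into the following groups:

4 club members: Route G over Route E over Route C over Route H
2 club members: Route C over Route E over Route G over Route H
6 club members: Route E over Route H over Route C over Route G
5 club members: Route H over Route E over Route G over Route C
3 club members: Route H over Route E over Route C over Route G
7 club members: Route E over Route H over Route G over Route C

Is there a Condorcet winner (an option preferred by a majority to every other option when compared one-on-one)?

Head-to-head results (27 voters total):
Route C vs Route H: Route H wins 21–6.
Route C vs Route E: Route E wins 25–2.
Route C vs Route G: Route G wins 16–11.
Route H vs Route E: Route E wins 19–8.
Route H vs Route G: Route H wins 21–6.
Route E vs Route G: Route E wins 23–4.
Route E beats each rival — Route C (25–2), Route H (19–8), Route G (23–4) — so Route E is the Condorcet winner.

Yes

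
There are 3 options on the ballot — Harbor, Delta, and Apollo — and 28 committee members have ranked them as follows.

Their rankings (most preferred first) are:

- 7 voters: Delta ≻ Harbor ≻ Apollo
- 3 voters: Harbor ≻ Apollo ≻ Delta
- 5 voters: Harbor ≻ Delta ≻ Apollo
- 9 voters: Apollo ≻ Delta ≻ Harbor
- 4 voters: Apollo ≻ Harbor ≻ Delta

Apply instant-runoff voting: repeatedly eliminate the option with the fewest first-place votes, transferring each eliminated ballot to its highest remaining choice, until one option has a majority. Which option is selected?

Round 1: Apollo 13, Harbor 8, Delta 7. Delta has the fewest and is eliminated.
Round 2: Harbor 15, Apollo 13. Harbor has a majority.

Harbor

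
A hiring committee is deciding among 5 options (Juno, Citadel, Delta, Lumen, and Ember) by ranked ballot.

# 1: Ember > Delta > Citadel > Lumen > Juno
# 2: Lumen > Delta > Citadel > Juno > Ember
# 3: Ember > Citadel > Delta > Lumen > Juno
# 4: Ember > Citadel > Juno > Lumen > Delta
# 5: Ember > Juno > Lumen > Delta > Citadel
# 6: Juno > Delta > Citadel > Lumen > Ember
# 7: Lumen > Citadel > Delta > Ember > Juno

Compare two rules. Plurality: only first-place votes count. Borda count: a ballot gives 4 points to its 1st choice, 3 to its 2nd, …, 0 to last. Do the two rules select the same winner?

Plurality first-place counts: Juno 1, Citadel 0, Delta 0, Lumen 2, Ember 4 → Ember.
Borda totals: Juno 10, Citadel 15, Delta 14, Lumen 14, Ember 17 → Ember.
The two rules agree on Ember.

Yes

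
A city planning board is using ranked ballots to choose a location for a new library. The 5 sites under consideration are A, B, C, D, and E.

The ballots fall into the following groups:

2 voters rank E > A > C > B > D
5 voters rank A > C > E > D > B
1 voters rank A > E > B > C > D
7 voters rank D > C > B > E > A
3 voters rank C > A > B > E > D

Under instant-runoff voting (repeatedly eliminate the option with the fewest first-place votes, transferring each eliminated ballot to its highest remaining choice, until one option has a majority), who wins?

A

Round 1: D 7, A 6, C 3, E 2, B 0. B has the fewest and is eliminated.
Round 2: D 7, A 6, C 3, E 2. E has the fewest and is eliminated.
Round 3: A 8, D 7, C 3. C has the fewest and is eliminated.
Round 4: A 11, D 7. A has a majority.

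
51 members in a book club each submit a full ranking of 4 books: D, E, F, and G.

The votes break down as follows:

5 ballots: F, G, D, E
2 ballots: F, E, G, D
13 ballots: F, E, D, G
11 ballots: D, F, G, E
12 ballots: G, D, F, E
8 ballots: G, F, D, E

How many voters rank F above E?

51

Ballots ranking F above E: 5+2+13+11+12+8 = 51.
Ballots ranking E above F: 0.
So 51 of 51 voters prefer F to E.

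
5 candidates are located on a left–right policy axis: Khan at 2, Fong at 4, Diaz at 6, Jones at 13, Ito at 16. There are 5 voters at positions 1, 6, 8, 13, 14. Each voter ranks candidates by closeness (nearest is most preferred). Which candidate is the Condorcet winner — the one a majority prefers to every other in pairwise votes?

Diaz

With single-peaked preferences on a line, the Condorcet winner is the candidate closest to the median voter.
The median voter (position 8) is closest to Diaz at 6.
Check: Diaz vs Fong — voters closer to Diaz: 4 of 5.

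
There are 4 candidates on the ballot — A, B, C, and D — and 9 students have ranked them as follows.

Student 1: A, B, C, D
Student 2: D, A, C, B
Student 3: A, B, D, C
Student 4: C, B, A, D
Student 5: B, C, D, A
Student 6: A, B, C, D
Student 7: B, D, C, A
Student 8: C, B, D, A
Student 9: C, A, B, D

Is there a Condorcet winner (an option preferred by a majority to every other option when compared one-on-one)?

No

Head-to-head results (9 voters total):
A vs B: A wins 5–4.
A vs C: C wins 5–4.
A vs D: A wins 5–4.
B vs C: B wins 5–4.
B vs D: B wins 8–1.
C vs D: C wins 6–3.
No candidate beats all others: A beats B beats C beats A, a majority cycle.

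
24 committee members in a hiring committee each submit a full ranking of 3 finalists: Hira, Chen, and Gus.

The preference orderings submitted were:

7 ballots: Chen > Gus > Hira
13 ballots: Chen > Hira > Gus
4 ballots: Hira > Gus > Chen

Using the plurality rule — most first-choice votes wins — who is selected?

First-place vote totals:
  Hira: 4
  Chen: 20
  Gus: 0
Chen has the most first-place votes.

Chen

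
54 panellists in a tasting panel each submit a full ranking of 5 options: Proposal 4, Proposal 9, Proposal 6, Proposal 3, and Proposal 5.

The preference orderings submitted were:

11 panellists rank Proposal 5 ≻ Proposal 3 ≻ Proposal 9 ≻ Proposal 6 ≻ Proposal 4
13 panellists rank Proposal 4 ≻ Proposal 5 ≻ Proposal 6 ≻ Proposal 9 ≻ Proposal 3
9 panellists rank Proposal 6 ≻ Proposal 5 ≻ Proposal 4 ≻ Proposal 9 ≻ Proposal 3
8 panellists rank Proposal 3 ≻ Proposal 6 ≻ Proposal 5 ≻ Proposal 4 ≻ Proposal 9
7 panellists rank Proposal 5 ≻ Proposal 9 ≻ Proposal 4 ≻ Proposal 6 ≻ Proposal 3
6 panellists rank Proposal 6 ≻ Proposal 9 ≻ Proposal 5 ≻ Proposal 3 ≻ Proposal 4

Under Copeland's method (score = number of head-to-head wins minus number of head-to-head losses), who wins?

Pairwise results:
  Proposal 4 vs Proposal 9: Proposal 4 wins 30–24.
  Proposal 4 vs Proposal 6: Proposal 6 wins 34–20.
  Proposal 4 vs Proposal 3: Proposal 4 wins 29–25.
  Proposal 4 vs Proposal 5: Proposal 5 wins 41–13.
  Proposal 9 vs Proposal 6: Proposal 6 wins 36–18.
  Proposal 9 vs Proposal 3: Proposal 9 wins 35–19.
  Proposal 9 vs Proposal 5: Proposal 5 wins 48–6.
  Proposal 6 vs Proposal 3: Proposal 6 wins 35–19.
  Proposal 6 vs Proposal 5: Proposal 5 wins 31–23.
  Proposal 3 vs Proposal 5: Proposal 5 wins 46–8.
Copeland scores (wins − losses):
  Proposal 4: 2 − 2 = 0
  Proposal 9: 1 − 3 = -2
  Proposal 6: 3 − 1 = 2
  Proposal 3: 0 − 4 = -4
  Proposal 5: 4 − 0 = 4
Proposal 5 has the best Copeland score.

Proposal 5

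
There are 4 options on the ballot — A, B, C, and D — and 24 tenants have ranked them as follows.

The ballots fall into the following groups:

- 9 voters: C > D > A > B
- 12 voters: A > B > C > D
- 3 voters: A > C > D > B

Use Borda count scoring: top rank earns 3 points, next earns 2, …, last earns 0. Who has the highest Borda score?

Borda scores:
  A: 9·1 + 12·3 + 3·3 = 54
  B: 9·0 + 12·2 + 3·0 = 24
  C: 9·3 + 12·1 + 3·2 = 45
  D: 9·2 + 12·0 + 3·1 = 21
A has the highest total.

A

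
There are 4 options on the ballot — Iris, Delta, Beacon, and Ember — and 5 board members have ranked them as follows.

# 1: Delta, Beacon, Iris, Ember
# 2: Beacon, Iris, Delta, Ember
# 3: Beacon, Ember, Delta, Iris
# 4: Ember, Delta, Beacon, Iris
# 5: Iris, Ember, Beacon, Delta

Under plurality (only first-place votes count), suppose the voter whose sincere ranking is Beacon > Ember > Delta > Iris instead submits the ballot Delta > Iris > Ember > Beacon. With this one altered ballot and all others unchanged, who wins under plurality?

First-place totals with the altered ballot: Iris 1, Delta 2, Beacon 1, Ember 1.
The switch changes the winner from Beacon to Delta.

Delta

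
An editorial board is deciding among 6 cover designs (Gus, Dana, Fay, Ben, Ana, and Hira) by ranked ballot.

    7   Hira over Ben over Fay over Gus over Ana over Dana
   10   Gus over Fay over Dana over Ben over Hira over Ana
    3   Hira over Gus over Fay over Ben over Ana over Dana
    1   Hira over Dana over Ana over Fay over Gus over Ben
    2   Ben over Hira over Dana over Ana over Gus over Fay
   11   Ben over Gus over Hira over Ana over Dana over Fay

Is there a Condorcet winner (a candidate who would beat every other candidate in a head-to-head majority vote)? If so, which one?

Head-to-head results (34 voters total):
Gus vs Dana: Gus wins 31–3.
Gus vs Fay: Gus wins 26–8.
Gus vs Ben: Ben wins 20–14.
Gus vs Ana: Gus wins 31–3.
Gus vs Hira: Gus wins 21–13.
Dana vs Fay: Fay wins 20–14.
Dana vs Ben: Ben wins 23–11.
Dana vs Ana: Ana wins 21–13.
Dana vs Hira: Hira wins 24–10.
Fay vs Ben: Ben wins 20–14.
Fay vs Ana: Fay wins 20–14.
Fay vs Hira: Hira wins 24–10.
Ben vs Ana: Ben wins 33–1.
Ben vs Hira: Ben wins 23–11.
Ana vs Hira: Hira wins 34–0.
Ben beats each rival — Gus (20–14), Dana (23–11), Fay (20–14), Ana (33–1), Hira (23–11) — so Ben is the Condorcet winner.

Ben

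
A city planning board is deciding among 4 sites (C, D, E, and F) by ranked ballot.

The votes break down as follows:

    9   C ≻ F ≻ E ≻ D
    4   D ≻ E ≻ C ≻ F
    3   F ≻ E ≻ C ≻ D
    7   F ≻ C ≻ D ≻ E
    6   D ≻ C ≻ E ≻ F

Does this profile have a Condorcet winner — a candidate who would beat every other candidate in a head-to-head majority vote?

Head-to-head results (29 voters total):
C vs D: C wins 19–10.
C vs E: C wins 22–7.
C vs F: C wins 19–10.
D vs E: D wins 17–12.
D vs F: F wins 19–10.
E vs F: F wins 19–10.
C beats each rival — D (19–10), E (22–7), F (19–10) — so C is the Condorcet winner.

Yes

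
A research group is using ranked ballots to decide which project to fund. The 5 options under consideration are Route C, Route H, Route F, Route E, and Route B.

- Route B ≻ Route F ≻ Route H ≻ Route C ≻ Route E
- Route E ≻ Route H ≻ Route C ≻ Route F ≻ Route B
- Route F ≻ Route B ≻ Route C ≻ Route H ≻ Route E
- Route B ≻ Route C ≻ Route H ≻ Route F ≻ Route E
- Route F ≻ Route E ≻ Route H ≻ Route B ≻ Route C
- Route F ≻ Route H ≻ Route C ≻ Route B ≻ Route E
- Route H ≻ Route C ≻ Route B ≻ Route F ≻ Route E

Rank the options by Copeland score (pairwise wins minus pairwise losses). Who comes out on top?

Route F

Pairwise results:
  Route C vs Route H: Route H wins 5–2.
  Route C vs Route F: Route F wins 4–3.
  Route C vs Route E: Route C wins 5–2.
  Route C vs Route B: Route B wins 4–3.
  Route H vs Route F: Route F wins 4–3.
  Route H vs Route E: Route H wins 5–2.
  Route H vs Route B: Route H wins 4–3.
  Route F vs Route E: Route F wins 6–1.
  Route F vs Route B: Route F wins 4–3.
  Route E vs Route B: Route B wins 5–2.
Copeland scores (wins − losses):
  Route C: 1 − 3 = -2
  Route H: 3 − 1 = 2
  Route F: 4 − 0 = 4
  Route E: 0 − 4 = -4
  Route B: 2 − 2 = 0
Route F has the best Copeland score.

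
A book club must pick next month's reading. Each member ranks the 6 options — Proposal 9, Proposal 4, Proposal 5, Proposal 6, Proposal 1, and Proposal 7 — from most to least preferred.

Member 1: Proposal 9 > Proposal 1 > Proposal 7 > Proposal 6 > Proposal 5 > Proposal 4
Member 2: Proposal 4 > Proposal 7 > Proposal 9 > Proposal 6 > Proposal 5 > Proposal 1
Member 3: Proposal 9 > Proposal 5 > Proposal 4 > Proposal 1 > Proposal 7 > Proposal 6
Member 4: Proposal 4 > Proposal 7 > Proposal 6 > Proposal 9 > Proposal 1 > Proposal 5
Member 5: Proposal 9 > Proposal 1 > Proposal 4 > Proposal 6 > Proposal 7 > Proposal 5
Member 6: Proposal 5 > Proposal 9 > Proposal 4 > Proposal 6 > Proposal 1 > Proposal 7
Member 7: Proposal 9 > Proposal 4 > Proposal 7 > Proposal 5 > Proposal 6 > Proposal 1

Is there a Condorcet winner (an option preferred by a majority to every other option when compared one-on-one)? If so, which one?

Head-to-head results (7 voters total):
Proposal 9 vs Proposal 4: Proposal 9 wins 5–2.
Proposal 9 vs Proposal 5: Proposal 9 wins 6–1.
Proposal 9 vs Proposal 6: Proposal 9 wins 6–1.
Proposal 9 vs Proposal 1: Proposal 9 wins 7–0.
Proposal 9 vs Proposal 7: Proposal 9 wins 5–2.
Proposal 4 vs Proposal 5: Proposal 4 wins 4–3.
Proposal 4 vs Proposal 6: Proposal 4 wins 6–1.
Proposal 4 vs Proposal 1: Proposal 4 wins 5–2.
Proposal 4 vs Proposal 7: Proposal 4 wins 6–1.
Proposal 5 vs Proposal 6: Proposal 6 wins 4–3.
Proposal 5 vs Proposal 1: Proposal 5 wins 4–3.
Proposal 5 vs Proposal 7: Proposal 7 wins 5–2.
Proposal 6 vs Proposal 1: Proposal 6 wins 4–3.
Proposal 6 vs Proposal 7: Proposal 7 wins 5–2.
Proposal 1 vs Proposal 7: Proposal 1 wins 4–3.
Proposal 9 beats each rival — Proposal 4 (5–2), Proposal 5 (6–1), Proposal 6 (6–1), Proposal 1 (7–0), Proposal 7 (5–2) — so Proposal 9 is the Condorcet winner.

Proposal 9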